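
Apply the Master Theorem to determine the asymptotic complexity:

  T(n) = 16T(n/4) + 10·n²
Θ(n² log n)

Master Theorem: a = 16, b = 4, f(n) = 10·n².
Compute the critical exponent d = log₄(16) = 2.
Compare f(n) = Θ(n²) against n^d:
  k = 2 = d, so f(n) = Θ(n^d) — Case 2.
  Work is balanced across levels: T(n) = Θ(n^d log n) = Θ(n² log n).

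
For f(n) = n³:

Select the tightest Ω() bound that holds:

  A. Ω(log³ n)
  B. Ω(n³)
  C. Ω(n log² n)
B

f(n) = n³ is Ω(n³).
All listed options are valid Big-Ω bounds (lower bounds),
but Ω(n³) is the tightest (largest valid bound).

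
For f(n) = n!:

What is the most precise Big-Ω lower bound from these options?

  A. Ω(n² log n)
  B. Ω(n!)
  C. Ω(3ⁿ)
B

f(n) = n! is Ω(n!).
All listed options are valid Big-Ω bounds (lower bounds),
but Ω(n!) is the tightest (largest valid bound).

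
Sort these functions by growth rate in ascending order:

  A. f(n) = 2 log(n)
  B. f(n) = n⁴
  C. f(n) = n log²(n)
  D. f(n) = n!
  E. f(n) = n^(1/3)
A < E < C < B < D

Comparing growth rates:
A = 2 log(n) is O(log n)
E = n^(1/3) is O(n^(1/3))
C = n log²(n) is O(n log² n)
B = n⁴ is O(n⁴)
D = n! is O(n!)

Therefore, the order from slowest to fastest is: A < E < C < B < D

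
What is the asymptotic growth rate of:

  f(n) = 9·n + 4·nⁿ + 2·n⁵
Θ(nⁿ)

Order the terms by growth rate: 9·n ≺ 2·n⁵ ≺ 4·nⁿ.
The fastest-growing term 4·nⁿ dominates as n → ∞; dropping its constant factor gives Θ(nⁿ).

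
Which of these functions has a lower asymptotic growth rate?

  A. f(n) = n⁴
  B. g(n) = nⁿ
A

f(n) = n⁴ is O(n⁴), while g(n) = nⁿ is O(nⁿ).
Since O(n⁴) grows slower than O(nⁿ), f(n) is dominated.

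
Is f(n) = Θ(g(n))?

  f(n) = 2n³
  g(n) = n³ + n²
True

f(n) = 2n³ and g(n) = n³ + n² are both O(n³).
Since they have the same asymptotic growth rate, f(n) = Θ(g(n)) is true.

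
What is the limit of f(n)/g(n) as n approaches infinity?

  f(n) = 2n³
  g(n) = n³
2

Since 2n³ and n³ have the same growth rate (O(n³)),
the ratio converges to a constant: 2.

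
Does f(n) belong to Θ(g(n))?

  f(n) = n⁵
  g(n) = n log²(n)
False

f(n) = n⁵ is O(n⁵), and g(n) = n log²(n) is O(n log² n).
Since they have different growth rates, f(n) = Θ(g(n)) is false.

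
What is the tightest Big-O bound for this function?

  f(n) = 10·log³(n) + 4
O(log³ n)

The dominant term in 10·log³(n) + 4 is 10·log³(n), which is Θ(log³ n).
Lower-order terms (4) are asymptotically negligible.
Constants are absorbed, so the tightest bound is O(log³ n).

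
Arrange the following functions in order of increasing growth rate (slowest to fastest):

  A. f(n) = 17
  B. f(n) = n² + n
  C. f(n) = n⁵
A < B < C

Comparing growth rates:
A = 17 is O(1)
B = n² + n is O(n²)
C = n⁵ is O(n⁵)

Therefore, the order from slowest to fastest is: A < B < C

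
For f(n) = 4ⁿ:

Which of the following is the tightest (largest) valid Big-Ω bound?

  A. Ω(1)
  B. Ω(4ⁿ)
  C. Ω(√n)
B

f(n) = 4ⁿ is Ω(4ⁿ).
All listed options are valid Big-Ω bounds (lower bounds),
but Ω(4ⁿ) is the tightest (largest valid bound).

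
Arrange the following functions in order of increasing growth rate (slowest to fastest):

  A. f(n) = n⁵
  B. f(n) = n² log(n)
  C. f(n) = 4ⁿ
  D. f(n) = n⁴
B < D < A < C

Comparing growth rates:
B = n² log(n) is O(n² log n)
D = n⁴ is O(n⁴)
A = n⁵ is O(n⁵)
C = 4ⁿ is O(4ⁿ)

Therefore, the order from slowest to fastest is: B < D < A < C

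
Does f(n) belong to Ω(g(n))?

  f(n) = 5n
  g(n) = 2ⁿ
False

f(n) = 5n is O(n), and g(n) = 2ⁿ is O(2ⁿ).
Since O(n) grows slower than O(2ⁿ), f(n) = Ω(g(n)) is false.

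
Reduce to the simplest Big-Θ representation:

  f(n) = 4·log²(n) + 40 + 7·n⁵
Θ(n⁵)

Order the terms by growth rate: 40 ≺ 4·log²(n) ≺ 7·n⁵.
The fastest-growing term 7·n⁵ dominates as n → ∞; dropping its constant factor gives Θ(n⁵).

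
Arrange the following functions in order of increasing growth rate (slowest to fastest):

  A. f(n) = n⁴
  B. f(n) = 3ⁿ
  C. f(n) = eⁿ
A < C < B

Comparing growth rates:
A = n⁴ is O(n⁴)
C = eⁿ is O(eⁿ)
B = 3ⁿ is O(3ⁿ)

Therefore, the order from slowest to fastest is: A < C < B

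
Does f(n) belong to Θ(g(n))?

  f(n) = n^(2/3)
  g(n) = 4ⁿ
False

f(n) = n^(2/3) is O(n^(2/3)), and g(n) = 4ⁿ is O(4ⁿ).
Since they have different growth rates, f(n) = Θ(g(n)) is false.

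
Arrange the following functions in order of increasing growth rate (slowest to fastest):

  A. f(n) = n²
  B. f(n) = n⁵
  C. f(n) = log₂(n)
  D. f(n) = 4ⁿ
C < A < B < D

Comparing growth rates:
C = log₂(n) is O(log n)
A = n² is O(n²)
B = n⁵ is O(n⁵)
D = 4ⁿ is O(4ⁿ)

Therefore, the order from slowest to fastest is: C < A < B < D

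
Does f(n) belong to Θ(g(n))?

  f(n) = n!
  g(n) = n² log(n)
False

f(n) = n! is O(n!), and g(n) = n² log(n) is O(n² log n).
Since they have different growth rates, f(n) = Θ(g(n)) is false.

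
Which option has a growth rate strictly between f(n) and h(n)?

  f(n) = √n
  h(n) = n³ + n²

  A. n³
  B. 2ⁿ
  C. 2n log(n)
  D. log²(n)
C

We need g(n) with √n = o(g(n)) and g(n) = o(n³ + n²), i.e. O(√n) ≺ g ≺ O(n³).
Check each option:
  A. n³ — O(n³) does not grow strictly slower than h(n)
  B. 2ⁿ — O(2ⁿ) does not grow strictly slower than h(n)
  C. 2n log(n) — O(n log n) is strictly between O(√n) and O(n³) ✓
  D. log²(n) — O(log² n) does not grow strictly faster than f(n)

Only option C (2n log(n)) lies strictly between.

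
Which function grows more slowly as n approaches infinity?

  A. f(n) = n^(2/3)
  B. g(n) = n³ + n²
A

f(n) = n^(2/3) is O(n^(2/3)), while g(n) = n³ + n² is O(n³).
Since O(n^(2/3)) grows slower than O(n³), f(n) is dominated.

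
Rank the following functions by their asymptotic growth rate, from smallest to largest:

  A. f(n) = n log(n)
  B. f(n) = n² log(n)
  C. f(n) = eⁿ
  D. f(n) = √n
D < A < B < C

Comparing growth rates:
D = √n is O(√n)
A = n log(n) is O(n log n)
B = n² log(n) is O(n² log n)
C = eⁿ is O(eⁿ)

Therefore, the order from slowest to fastest is: D < A < B < C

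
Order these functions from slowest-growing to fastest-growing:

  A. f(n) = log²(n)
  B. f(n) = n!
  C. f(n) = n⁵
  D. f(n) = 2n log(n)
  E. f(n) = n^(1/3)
A < E < D < C < B

Comparing growth rates:
A = log²(n) is O(log² n)
E = n^(1/3) is O(n^(1/3))
D = 2n log(n) is O(n log n)
C = n⁵ is O(n⁵)
B = n! is O(n!)

Therefore, the order from slowest to fastest is: A < E < D < C < B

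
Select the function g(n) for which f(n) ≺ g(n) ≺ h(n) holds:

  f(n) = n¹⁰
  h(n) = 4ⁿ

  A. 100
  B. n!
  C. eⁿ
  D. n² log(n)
C

We need g(n) with n¹⁰ = o(g(n)) and g(n) = o(4ⁿ), i.e. O(n¹⁰) ≺ g ≺ O(4ⁿ).
Check each option:
  A. 100 — O(1) does not grow strictly faster than f(n)
  B. n! — O(n!) does not grow strictly slower than h(n)
  C. eⁿ — O(eⁿ) is strictly between O(n¹⁰) and O(4ⁿ) ✓
  D. n² log(n) — O(n² log n) does not grow strictly faster than f(n)

Only option C (eⁿ) lies strictly between.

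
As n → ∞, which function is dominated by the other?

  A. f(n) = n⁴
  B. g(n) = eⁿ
A

f(n) = n⁴ is O(n⁴), while g(n) = eⁿ is O(eⁿ).
Since O(n⁴) grows slower than O(eⁿ), f(n) is dominated.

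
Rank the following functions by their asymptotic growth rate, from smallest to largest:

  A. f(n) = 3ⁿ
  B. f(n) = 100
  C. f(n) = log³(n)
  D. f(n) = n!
B < C < A < D

Comparing growth rates:
B = 100 is O(1)
C = log³(n) is O(log³ n)
A = 3ⁿ is O(3ⁿ)
D = n! is O(n!)

Therefore, the order from slowest to fastest is: B < C < A < D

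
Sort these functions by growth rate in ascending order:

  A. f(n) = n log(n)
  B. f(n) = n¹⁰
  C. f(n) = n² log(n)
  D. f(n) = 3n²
A < D < C < B

Comparing growth rates:
A = n log(n) is O(n log n)
D = 3n² is O(n²)
C = n² log(n) is O(n² log n)
B = n¹⁰ is O(n¹⁰)

Therefore, the order from slowest to fastest is: A < D < C < B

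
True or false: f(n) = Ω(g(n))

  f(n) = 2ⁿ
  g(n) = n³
True

f(n) = 2ⁿ is O(2ⁿ), and g(n) = n³ is O(n³).
Since O(2ⁿ) grows at least as fast as O(n³), f(n) = Ω(g(n)) is true.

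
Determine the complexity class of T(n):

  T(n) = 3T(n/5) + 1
Θ(n^log₅(3))

Master Theorem: a = 3, b = 5, f(n) = 1.
Compute the critical exponent d = log₅(3) = 0.683.
Compare f(n) = Θ(1) against n^d:
  k = 0 < d = 0.683, so f(n) = O(n^(d-ε)) — Case 1.
  The recursion cost dominates: T(n) = Θ(n^d) = Θ(n^log₅(3)).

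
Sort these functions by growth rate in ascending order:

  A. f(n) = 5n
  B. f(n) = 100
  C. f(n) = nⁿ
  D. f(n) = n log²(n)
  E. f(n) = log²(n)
B < E < A < D < C

Comparing growth rates:
B = 100 is O(1)
E = log²(n) is O(log² n)
A = 5n is O(n)
D = n log²(n) is O(n log² n)
C = nⁿ is O(nⁿ)

Therefore, the order from slowest to fastest is: B < E < A < D < C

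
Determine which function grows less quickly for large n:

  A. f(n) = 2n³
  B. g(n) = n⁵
A

f(n) = 2n³ is O(n³), while g(n) = n⁵ is O(n⁵).
Since O(n³) grows slower than O(n⁵), f(n) is dominated.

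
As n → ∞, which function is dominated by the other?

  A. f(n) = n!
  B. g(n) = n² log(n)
B

f(n) = n! is O(n!), while g(n) = n² log(n) is O(n² log n).
Since O(n² log n) grows slower than O(n!), g(n) is dominated.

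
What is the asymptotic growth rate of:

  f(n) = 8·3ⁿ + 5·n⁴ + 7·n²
Θ(3ⁿ)

Order the terms by growth rate: 7·n² ≺ 5·n⁴ ≺ 8·3ⁿ.
The fastest-growing term 8·3ⁿ dominates as n → ∞; dropping its constant factor gives Θ(3ⁿ).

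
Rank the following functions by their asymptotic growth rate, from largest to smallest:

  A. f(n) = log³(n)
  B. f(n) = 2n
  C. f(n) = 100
B > A > C

Comparing growth rates:
B = 2n is O(n)
A = log³(n) is O(log³ n)
C = 100 is O(1)

Therefore, the order from fastest to slowest is: B > A > C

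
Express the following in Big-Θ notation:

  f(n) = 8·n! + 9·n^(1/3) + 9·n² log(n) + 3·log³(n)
Θ(n!)

Order the terms by growth rate: 3·log³(n) ≺ 9·n^(1/3) ≺ 9·n² log(n) ≺ 8·n!.
The fastest-growing term 8·n! dominates as n → ∞; dropping its constant factor gives Θ(n!).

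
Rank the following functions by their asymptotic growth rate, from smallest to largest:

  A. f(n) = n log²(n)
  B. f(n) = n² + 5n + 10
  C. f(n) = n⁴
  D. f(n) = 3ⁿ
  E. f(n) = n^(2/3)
E < A < B < C < D

Comparing growth rates:
E = n^(2/3) is O(n^(2/3))
A = n log²(n) is O(n log² n)
B = n² + 5n + 10 is O(n²)
C = n⁴ is O(n⁴)
D = 3ⁿ is O(3ⁿ)

Therefore, the order from slowest to fastest is: E < A < B < C < D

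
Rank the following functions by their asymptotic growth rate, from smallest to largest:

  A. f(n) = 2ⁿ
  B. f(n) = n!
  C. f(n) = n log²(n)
C < A < B

Comparing growth rates:
C = n log²(n) is O(n log² n)
A = 2ⁿ is O(2ⁿ)
B = n! is O(n!)

Therefore, the order from slowest to fastest is: C < A < B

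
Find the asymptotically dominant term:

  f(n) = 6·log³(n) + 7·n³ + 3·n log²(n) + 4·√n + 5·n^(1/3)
7·n³

Looking at each term:
  - 6·log³(n) is O(log³ n)
  - 7·n³ is O(n³)
  - 3·n log²(n) is O(n log² n)
  - 4·√n is O(√n)
  - 5·n^(1/3) is O(n^(1/3))

The term 7·n³ (O(n³)) grows fastest and dominates all others.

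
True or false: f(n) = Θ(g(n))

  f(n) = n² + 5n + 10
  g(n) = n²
True

f(n) = n² + 5n + 10 and g(n) = n² are both O(n²).
Since they have the same asymptotic growth rate, f(n) = Θ(g(n)) is true.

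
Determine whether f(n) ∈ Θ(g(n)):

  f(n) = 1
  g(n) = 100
True

f(n) = 1 and g(n) = 100 are both O(1).
Since they have the same asymptotic growth rate, f(n) = Θ(g(n)) is true.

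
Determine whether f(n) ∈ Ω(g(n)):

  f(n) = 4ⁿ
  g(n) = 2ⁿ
True

f(n) = 4ⁿ is O(4ⁿ), and g(n) = 2ⁿ is O(2ⁿ).
Since O(4ⁿ) grows at least as fast as O(2ⁿ), f(n) = Ω(g(n)) is true.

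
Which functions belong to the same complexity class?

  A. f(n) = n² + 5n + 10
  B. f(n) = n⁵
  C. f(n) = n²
A and C

Examining each function:
  A. n² + 5n + 10 is O(n²)
  B. n⁵ is O(n⁵)
  C. n² is O(n²)

Functions A and C both have the same complexity class.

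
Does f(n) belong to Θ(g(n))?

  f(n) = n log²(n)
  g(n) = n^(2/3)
False

f(n) = n log²(n) is O(n log² n), and g(n) = n^(2/3) is O(n^(2/3)).
Since they have different growth rates, f(n) = Θ(g(n)) is false.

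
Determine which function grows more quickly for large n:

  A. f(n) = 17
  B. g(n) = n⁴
B

f(n) = 17 is O(1), while g(n) = n⁴ is O(n⁴).
Since O(n⁴) grows faster than O(1), g(n) dominates.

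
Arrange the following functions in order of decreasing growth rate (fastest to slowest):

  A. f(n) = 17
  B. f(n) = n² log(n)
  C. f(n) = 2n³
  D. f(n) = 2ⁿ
D > C > B > A

Comparing growth rates:
D = 2ⁿ is O(2ⁿ)
C = 2n³ is O(n³)
B = n² log(n) is O(n² log n)
A = 17 is O(1)

Therefore, the order from fastest to slowest is: D > C > B > A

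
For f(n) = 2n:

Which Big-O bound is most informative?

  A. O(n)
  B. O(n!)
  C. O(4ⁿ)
A

f(n) = 2n is O(n).
All listed options are valid Big-O bounds (upper bounds),
but O(n) is the tightest (smallest valid bound).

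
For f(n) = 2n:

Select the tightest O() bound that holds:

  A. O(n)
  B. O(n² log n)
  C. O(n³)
A

f(n) = 2n is O(n).
All listed options are valid Big-O bounds (upper bounds),
but O(n) is the tightest (smallest valid bound).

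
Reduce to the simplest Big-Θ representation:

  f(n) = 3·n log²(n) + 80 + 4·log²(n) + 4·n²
Θ(n²)

Order the terms by growth rate: 80 ≺ 4·log²(n) ≺ 3·n log²(n) ≺ 4·n².
The fastest-growing term 4·n² dominates as n → ∞; dropping its constant factor gives Θ(n²).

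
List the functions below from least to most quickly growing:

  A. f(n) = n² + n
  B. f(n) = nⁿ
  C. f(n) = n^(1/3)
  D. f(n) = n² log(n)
C < A < D < B

Comparing growth rates:
C = n^(1/3) is O(n^(1/3))
A = n² + n is O(n²)
D = n² log(n) is O(n² log n)
B = nⁿ is O(nⁿ)

Therefore, the order from slowest to fastest is: C < A < D < B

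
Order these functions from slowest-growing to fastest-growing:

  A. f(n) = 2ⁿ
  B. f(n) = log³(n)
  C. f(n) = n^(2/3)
B < C < A

Comparing growth rates:
B = log³(n) is O(log³ n)
C = n^(2/3) is O(n^(2/3))
A = 2ⁿ is O(2ⁿ)

Therefore, the order from slowest to fastest is: B < C < A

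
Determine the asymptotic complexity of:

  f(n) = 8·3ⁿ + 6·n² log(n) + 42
O(3ⁿ)

The dominant term in 8·3ⁿ + 6·n² log(n) + 42 is 8·3ⁿ, which is Θ(3ⁿ).
Lower-order terms (6·n² log(n), 42) are asymptotically negligible.
Constants are absorbed, so the tightest bound is O(3ⁿ).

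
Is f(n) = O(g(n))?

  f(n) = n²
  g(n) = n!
True

f(n) = n² is O(n²), and g(n) = n! is O(n!).
Since O(n²) ⊆ O(n!) (f grows no faster than g), f(n) = O(g(n)) is true.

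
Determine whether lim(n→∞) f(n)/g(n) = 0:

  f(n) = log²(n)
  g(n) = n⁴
True

f(n) = log²(n) is O(log² n), and g(n) = n⁴ is O(n⁴).
Since O(log² n) grows strictly slower than O(n⁴), f(n) = o(g(n)) is true.
This means lim(n→∞) f(n)/g(n) = 0.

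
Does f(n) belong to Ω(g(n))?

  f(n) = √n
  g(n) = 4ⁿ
False

f(n) = √n is O(√n), and g(n) = 4ⁿ is O(4ⁿ).
Since O(√n) grows slower than O(4ⁿ), f(n) = Ω(g(n)) is false.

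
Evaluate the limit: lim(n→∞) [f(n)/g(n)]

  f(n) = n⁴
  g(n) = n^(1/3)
∞

Since n⁴ (O(n⁴)) grows faster than n^(1/3) (O(n^(1/3))),
the ratio f(n)/g(n) → ∞ as n → ∞.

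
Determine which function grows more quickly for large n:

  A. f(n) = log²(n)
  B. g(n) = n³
B

f(n) = log²(n) is O(log² n), while g(n) = n³ is O(n³).
Since O(n³) grows faster than O(log² n), g(n) dominates.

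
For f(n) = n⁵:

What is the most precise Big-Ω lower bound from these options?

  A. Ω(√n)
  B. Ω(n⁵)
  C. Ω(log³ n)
B

f(n) = n⁵ is Ω(n⁵).
All listed options are valid Big-Ω bounds (lower bounds),
but Ω(n⁵) is the tightest (largest valid bound).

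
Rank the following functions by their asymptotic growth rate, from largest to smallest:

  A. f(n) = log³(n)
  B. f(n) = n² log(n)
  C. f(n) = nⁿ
C > B > A

Comparing growth rates:
C = nⁿ is O(nⁿ)
B = n² log(n) is O(n² log n)
A = log³(n) is O(log³ n)

Therefore, the order from fastest to slowest is: C > B > A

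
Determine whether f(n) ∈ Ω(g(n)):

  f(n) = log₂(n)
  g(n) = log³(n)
False

f(n) = log₂(n) is O(log n), and g(n) = log³(n) is O(log³ n).
Since O(log n) grows slower than O(log³ n), f(n) = Ω(g(n)) is false.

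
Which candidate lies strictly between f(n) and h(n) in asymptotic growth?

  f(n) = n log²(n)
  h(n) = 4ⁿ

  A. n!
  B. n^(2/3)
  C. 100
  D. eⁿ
D

We need g(n) with n log²(n) = o(g(n)) and g(n) = o(4ⁿ), i.e. O(n log² n) ≺ g ≺ O(4ⁿ).
Check each option:
  A. n! — O(n!) does not grow strictly slower than h(n)
  B. n^(2/3) — O(n^(2/3)) does not grow strictly faster than f(n)
  C. 100 — O(1) does not grow strictly faster than f(n)
  D. eⁿ — O(eⁿ) is strictly between O(n log² n) and O(4ⁿ) ✓

Only option D (eⁿ) lies strictly between.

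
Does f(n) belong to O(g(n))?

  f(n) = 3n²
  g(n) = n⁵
True

f(n) = 3n² is O(n²), and g(n) = n⁵ is O(n⁵).
Since O(n²) ⊆ O(n⁵) (f grows no faster than g), f(n) = O(g(n)) is true.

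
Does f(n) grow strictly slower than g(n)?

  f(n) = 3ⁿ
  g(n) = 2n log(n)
False

f(n) = 3ⁿ is O(3ⁿ), and g(n) = 2n log(n) is O(n log n).
Since O(3ⁿ) grows faster than or equal to O(n log n), f(n) = o(g(n)) is false.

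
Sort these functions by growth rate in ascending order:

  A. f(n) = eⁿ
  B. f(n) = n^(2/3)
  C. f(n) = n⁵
B < C < A

Comparing growth rates:
B = n^(2/3) is O(n^(2/3))
C = n⁵ is O(n⁵)
A = eⁿ is O(eⁿ)

Therefore, the order from slowest to fastest is: B < C < A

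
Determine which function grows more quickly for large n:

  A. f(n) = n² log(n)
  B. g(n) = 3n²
A

f(n) = n² log(n) is O(n² log n), while g(n) = 3n² is O(n²).
Since O(n² log n) grows faster than O(n²), f(n) dominates.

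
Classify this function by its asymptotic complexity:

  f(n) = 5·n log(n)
O(n log n)

The dominant term in 5·n log(n) is 5·n log(n), which is Θ(n log n).
Constants are absorbed, so the tightest bound is O(n log n).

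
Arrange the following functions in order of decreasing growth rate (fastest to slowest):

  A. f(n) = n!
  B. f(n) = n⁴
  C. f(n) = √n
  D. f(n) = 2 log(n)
A > B > C > D

Comparing growth rates:
A = n! is O(n!)
B = n⁴ is O(n⁴)
C = √n is O(√n)
D = 2 log(n) is O(log n)

Therefore, the order from fastest to slowest is: A > B > C > D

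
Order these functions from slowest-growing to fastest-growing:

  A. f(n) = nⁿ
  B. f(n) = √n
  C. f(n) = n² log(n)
B < C < A

Comparing growth rates:
B = √n is O(√n)
C = n² log(n) is O(n² log n)
A = nⁿ is O(nⁿ)

Therefore, the order from slowest to fastest is: B < C < A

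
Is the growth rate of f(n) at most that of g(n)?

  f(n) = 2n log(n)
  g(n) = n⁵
True

f(n) = 2n log(n) is O(n log n), and g(n) = n⁵ is O(n⁵).
Since O(n log n) ⊆ O(n⁵) (f grows no faster than g), f(n) = O(g(n)) is true.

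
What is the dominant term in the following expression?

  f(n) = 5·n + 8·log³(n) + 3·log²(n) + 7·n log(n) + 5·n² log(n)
5·n² log(n)

Looking at each term:
  - 5·n is O(n)
  - 8·log³(n) is O(log³ n)
  - 3·log²(n) is O(log² n)
  - 7·n log(n) is O(n log n)
  - 5·n² log(n) is O(n² log n)

The term 5·n² log(n) (O(n² log n)) grows fastest and dominates all others.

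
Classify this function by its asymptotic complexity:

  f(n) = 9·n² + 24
O(n²)

The dominant term in 9·n² + 24 is 9·n², which is Θ(n²).
Lower-order terms (24) are asymptotically negligible.
Constants are absorbed, so the tightest bound is O(n²).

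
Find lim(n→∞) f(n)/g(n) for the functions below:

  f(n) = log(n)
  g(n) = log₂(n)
log(2)

Since log(n) and log₂(n) have the same growth rate (O(log n)),
the ratio converges to a constant: log(2).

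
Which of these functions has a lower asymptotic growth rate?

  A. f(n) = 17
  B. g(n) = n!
A

f(n) = 17 is O(1), while g(n) = n! is O(n!).
Since O(1) grows slower than O(n!), f(n) is dominated.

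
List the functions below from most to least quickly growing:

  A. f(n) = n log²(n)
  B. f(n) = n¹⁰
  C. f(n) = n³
B > C > A

Comparing growth rates:
B = n¹⁰ is O(n¹⁰)
C = n³ is O(n³)
A = n log²(n) is O(n log² n)

Therefore, the order from fastest to slowest is: B > C > A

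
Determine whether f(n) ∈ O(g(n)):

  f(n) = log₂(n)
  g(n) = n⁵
True

f(n) = log₂(n) is O(log n), and g(n) = n⁵ is O(n⁵).
Since O(log n) ⊆ O(n⁵) (f grows no faster than g), f(n) = O(g(n)) is true.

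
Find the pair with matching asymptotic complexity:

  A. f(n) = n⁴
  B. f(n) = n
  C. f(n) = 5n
B and C

Examining each function:
  A. n⁴ is O(n⁴)
  B. n is O(n)
  C. 5n is O(n)

Functions B and C both have the same complexity class.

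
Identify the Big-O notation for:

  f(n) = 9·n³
O(n³)

The dominant term in 9·n³ is 9·n³, which is Θ(n³).
Constants are absorbed, so the tightest bound is O(n³).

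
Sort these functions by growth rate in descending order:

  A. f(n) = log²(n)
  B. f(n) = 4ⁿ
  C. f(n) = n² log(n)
B > C > A

Comparing growth rates:
B = 4ⁿ is O(4ⁿ)
C = n² log(n) is O(n² log n)
A = log²(n) is O(log² n)

Therefore, the order from fastest to slowest is: B > C > A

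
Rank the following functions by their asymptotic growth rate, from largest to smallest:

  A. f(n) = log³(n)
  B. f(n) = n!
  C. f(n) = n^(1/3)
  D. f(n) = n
B > D > C > A

Comparing growth rates:
B = n! is O(n!)
D = n is O(n)
C = n^(1/3) is O(n^(1/3))
A = log³(n) is O(log³ n)

Therefore, the order from fastest to slowest is: B > D > C > A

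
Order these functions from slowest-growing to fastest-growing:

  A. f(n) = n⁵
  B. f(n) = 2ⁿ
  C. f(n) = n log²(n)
C < A < B

Comparing growth rates:
C = n log²(n) is O(n log² n)
A = n⁵ is O(n⁵)
B = 2ⁿ is O(2ⁿ)

Therefore, the order from slowest to fastest is: C < A < B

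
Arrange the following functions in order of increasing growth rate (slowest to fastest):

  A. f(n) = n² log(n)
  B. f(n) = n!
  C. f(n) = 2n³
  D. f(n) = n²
D < A < C < B

Comparing growth rates:
D = n² is O(n²)
A = n² log(n) is O(n² log n)
C = 2n³ is O(n³)
B = n! is O(n!)

Therefore, the order from slowest to fastest is: D < A < C < B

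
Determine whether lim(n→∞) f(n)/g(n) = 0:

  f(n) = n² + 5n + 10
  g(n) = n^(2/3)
False

f(n) = n² + 5n + 10 is O(n²), and g(n) = n^(2/3) is O(n^(2/3)).
Since O(n²) grows faster than or equal to O(n^(2/3)), f(n) = o(g(n)) is false.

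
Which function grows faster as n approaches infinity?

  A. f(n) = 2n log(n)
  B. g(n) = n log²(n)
B

f(n) = 2n log(n) is O(n log n), while g(n) = n log²(n) is O(n log² n).
Since O(n log² n) grows faster than O(n log n), g(n) dominates.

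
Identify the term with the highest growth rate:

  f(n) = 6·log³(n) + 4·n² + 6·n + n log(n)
4·n²

Looking at each term:
  - 6·log³(n) is O(log³ n)
  - 4·n² is O(n²)
  - 6·n is O(n)
  - n log(n) is O(n log n)

The term 4·n² (O(n²)) grows fastest and dominates all others.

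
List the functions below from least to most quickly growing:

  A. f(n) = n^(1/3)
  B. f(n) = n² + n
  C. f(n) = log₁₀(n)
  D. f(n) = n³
C < A < B < D

Comparing growth rates:
C = log₁₀(n) is O(log n)
A = n^(1/3) is O(n^(1/3))
B = n² + n is O(n²)
D = n³ is O(n³)

Therefore, the order from slowest to fastest is: C < A < B < D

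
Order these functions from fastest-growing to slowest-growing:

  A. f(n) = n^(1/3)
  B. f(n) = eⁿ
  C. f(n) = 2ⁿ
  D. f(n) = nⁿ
D > B > C > A

Comparing growth rates:
D = nⁿ is O(nⁿ)
B = eⁿ is O(eⁿ)
C = 2ⁿ is O(2ⁿ)
A = n^(1/3) is O(n^(1/3))

Therefore, the order from fastest to slowest is: D > B > C > A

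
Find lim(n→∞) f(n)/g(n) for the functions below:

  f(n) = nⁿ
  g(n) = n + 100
∞

Since nⁿ (O(nⁿ)) grows faster than n + 100 (O(n)),
the ratio f(n)/g(n) → ∞ as n → ∞.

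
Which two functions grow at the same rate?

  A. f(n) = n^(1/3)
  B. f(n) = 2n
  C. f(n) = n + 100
B and C

Examining each function:
  A. n^(1/3) is O(n^(1/3))
  B. 2n is O(n)
  C. n + 100 is O(n)

Functions B and C both have the same complexity class.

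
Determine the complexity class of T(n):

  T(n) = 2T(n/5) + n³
Θ(n³)

Master Theorem: a = 2, b = 5, f(n) = n³.
Compute the critical exponent d = log₅(2) = 0.431.
Compare f(n) = Θ(n³) against n^d:
  k = 3 > d = 0.431, so f(n) = Ω(n^(d+ε)) — Case 3.
  Regularity: a·(n/b)^3/n^3 = a/b^3 = 2/125 < 1 ✓.
  The top-level work dominates: T(n) = Θ(f(n)) = Θ(n³).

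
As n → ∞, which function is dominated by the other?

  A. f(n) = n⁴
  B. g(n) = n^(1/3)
B

f(n) = n⁴ is O(n⁴), while g(n) = n^(1/3) is O(n^(1/3)).
Since O(n^(1/3)) grows slower than O(n⁴), g(n) is dominated.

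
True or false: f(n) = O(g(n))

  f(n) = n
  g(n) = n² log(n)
True

f(n) = n is O(n), and g(n) = n² log(n) is O(n² log n).
Since O(n) ⊆ O(n² log n) (f grows no faster than g), f(n) = O(g(n)) is true.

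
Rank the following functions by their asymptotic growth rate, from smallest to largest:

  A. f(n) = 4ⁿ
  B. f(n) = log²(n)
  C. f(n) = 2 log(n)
C < B < A

Comparing growth rates:
C = 2 log(n) is O(log n)
B = log²(n) is O(log² n)
A = 4ⁿ is O(4ⁿ)

Therefore, the order from slowest to fastest is: C < B < A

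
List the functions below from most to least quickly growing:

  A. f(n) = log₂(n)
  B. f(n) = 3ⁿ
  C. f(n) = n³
B > C > A

Comparing growth rates:
B = 3ⁿ is O(3ⁿ)
C = n³ is O(n³)
A = log₂(n) is O(log n)

Therefore, the order from fastest to slowest is: B > C > A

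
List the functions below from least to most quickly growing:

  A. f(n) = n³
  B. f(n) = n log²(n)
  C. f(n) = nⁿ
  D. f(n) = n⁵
B < A < D < C

Comparing growth rates:
B = n log²(n) is O(n log² n)
A = n³ is O(n³)
D = n⁵ is O(n⁵)
C = nⁿ is O(nⁿ)

Therefore, the order from slowest to fastest is: B < A < D < C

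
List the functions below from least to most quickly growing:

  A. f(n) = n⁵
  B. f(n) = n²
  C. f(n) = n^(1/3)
C < B < A

Comparing growth rates:
C = n^(1/3) is O(n^(1/3))
B = n² is O(n²)
A = n⁵ is O(n⁵)

Therefore, the order from slowest to fastest is: C < B < A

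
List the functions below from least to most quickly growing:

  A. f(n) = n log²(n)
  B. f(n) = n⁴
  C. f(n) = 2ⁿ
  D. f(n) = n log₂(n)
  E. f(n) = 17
E < D < A < B < C

Comparing growth rates:
E = 17 is O(1)
D = n log₂(n) is O(n log n)
A = n log²(n) is O(n log² n)
B = n⁴ is O(n⁴)
C = 2ⁿ is O(2ⁿ)

Therefore, the order from slowest to fastest is: E < D < A < B < C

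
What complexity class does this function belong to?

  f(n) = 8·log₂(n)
O(log n)

The dominant term in 8·log₂(n) is 8·log₂(n), which is Θ(log n).
Constants are absorbed, so the tightest bound is O(log n).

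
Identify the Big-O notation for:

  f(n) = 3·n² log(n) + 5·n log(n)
O(n² log n)

The dominant term in 3·n² log(n) + 5·n log(n) is 3·n² log(n), which is Θ(n² log n).
Lower-order terms (5·n log(n)) are asymptotically negligible.
Constants are absorbed, so the tightest bound is O(n² log n).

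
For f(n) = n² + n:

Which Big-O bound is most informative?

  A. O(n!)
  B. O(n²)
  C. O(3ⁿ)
B

f(n) = n² + n is O(n²).
All listed options are valid Big-O bounds (upper bounds),
but O(n²) is the tightest (smallest valid bound).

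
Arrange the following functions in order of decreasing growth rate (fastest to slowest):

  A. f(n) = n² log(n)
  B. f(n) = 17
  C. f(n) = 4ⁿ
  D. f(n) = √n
C > A > D > B

Comparing growth rates:
C = 4ⁿ is O(4ⁿ)
A = n² log(n) is O(n² log n)
D = √n is O(√n)
B = 17 is O(1)

Therefore, the order from fastest to slowest is: C > A > D > B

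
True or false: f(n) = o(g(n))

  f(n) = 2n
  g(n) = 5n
False

f(n) = 2n is O(n), and g(n) = 5n is O(n).
Since they have the same growth rate, f(n) = o(g(n)) is false.
(f = o(g) requires f to grow strictly slower, not equal.)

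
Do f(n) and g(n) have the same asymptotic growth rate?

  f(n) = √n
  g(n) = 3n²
False

f(n) = √n is O(√n), and g(n) = 3n² is O(n²).
Since they have different growth rates, f(n) = Θ(g(n)) is false.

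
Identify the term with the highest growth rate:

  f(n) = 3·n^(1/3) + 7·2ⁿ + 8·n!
8·n!

Looking at each term:
  - 3·n^(1/3) is O(n^(1/3))
  - 7·2ⁿ is O(2ⁿ)
  - 8·n! is O(n!)

The term 8·n! (O(n!)) grows fastest and dominates all others.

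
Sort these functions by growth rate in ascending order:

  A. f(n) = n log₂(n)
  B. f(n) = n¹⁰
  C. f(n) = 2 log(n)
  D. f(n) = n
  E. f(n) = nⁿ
C < D < A < B < E

Comparing growth rates:
C = 2 log(n) is O(log n)
D = n is O(n)
A = n log₂(n) is O(n log n)
B = n¹⁰ is O(n¹⁰)
E = nⁿ is O(nⁿ)

Therefore, the order from slowest to fastest is: C < D < A < B < E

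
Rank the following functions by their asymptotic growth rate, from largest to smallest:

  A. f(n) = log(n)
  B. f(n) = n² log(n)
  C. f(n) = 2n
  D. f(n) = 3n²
B > D > C > A

Comparing growth rates:
B = n² log(n) is O(n² log n)
D = 3n² is O(n²)
C = 2n is O(n)
A = log(n) is O(log n)

Therefore, the order from fastest to slowest is: B > D > C > A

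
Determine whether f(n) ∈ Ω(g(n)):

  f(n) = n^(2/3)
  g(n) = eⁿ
False

f(n) = n^(2/3) is O(n^(2/3)), and g(n) = eⁿ is O(eⁿ).
Since O(n^(2/3)) grows slower than O(eⁿ), f(n) = Ω(g(n)) is false.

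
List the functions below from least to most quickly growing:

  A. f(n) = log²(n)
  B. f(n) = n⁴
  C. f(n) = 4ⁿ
A < B < C

Comparing growth rates:
A = log²(n) is O(log² n)
B = n⁴ is O(n⁴)
C = 4ⁿ is O(4ⁿ)

Therefore, the order from slowest to fastest is: A < B < C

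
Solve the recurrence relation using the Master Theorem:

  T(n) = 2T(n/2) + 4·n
Θ(n log n)

Master Theorem: a = 2, b = 2, f(n) = 4·n.
Compute the critical exponent d = log₂(2) = 1.
Compare f(n) = Θ(n) against n^d:
  k = 1 = d, so f(n) = Θ(n^d) — Case 2.
  Work is balanced across levels: T(n) = Θ(n^d log n) = Θ(n log n).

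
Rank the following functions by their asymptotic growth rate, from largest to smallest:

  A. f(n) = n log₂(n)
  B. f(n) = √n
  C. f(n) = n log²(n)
C > A > B

Comparing growth rates:
C = n log²(n) is O(n log² n)
A = n log₂(n) is O(n log n)
B = √n is O(√n)

Therefore, the order from fastest to slowest is: C > A > B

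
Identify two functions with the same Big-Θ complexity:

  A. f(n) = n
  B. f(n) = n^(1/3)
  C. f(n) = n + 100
A and C

Examining each function:
  A. n is O(n)
  B. n^(1/3) is O(n^(1/3))
  C. n + 100 is O(n)

Functions A and C both have the same complexity class.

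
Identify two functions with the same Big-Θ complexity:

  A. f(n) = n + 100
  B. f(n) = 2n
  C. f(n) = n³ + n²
A and B

Examining each function:
  A. n + 100 is O(n)
  B. 2n is O(n)
  C. n³ + n² is O(n³)

Functions A and B both have the same complexity class.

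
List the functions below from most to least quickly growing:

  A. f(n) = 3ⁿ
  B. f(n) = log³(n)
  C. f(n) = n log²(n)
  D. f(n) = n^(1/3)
A > C > D > B

Comparing growth rates:
A = 3ⁿ is O(3ⁿ)
C = n log²(n) is O(n log² n)
D = n^(1/3) is O(n^(1/3))
B = log³(n) is O(log³ n)

Therefore, the order from fastest to slowest is: A > C > D > B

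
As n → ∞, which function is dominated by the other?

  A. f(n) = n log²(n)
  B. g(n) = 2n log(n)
B

f(n) = n log²(n) is O(n log² n), while g(n) = 2n log(n) is O(n log n).
Since O(n log n) grows slower than O(n log² n), g(n) is dominated.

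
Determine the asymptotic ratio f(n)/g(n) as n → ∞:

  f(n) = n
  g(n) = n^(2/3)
∞

Since n (O(n)) grows faster than n^(2/3) (O(n^(2/3))),
the ratio f(n)/g(n) → ∞ as n → ∞.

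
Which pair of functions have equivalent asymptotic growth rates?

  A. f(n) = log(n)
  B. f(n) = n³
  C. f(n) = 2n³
B and C

Examining each function:
  A. log(n) is O(log n)
  B. n³ is O(n³)
  C. 2n³ is O(n³)

Functions B and C both have the same complexity class.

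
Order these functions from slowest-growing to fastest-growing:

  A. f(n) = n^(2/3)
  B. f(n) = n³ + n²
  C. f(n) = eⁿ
A < B < C

Comparing growth rates:
A = n^(2/3) is O(n^(2/3))
B = n³ + n² is O(n³)
C = eⁿ is O(eⁿ)

Therefore, the order from slowest to fastest is: A < B < C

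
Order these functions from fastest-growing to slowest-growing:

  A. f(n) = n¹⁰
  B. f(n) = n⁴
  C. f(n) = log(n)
A > B > C

Comparing growth rates:
A = n¹⁰ is O(n¹⁰)
B = n⁴ is O(n⁴)
C = log(n) is O(log n)

Therefore, the order from fastest to slowest is: A > B > C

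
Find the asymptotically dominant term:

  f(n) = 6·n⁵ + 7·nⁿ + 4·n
7·nⁿ

Looking at each term:
  - 6·n⁵ is O(n⁵)
  - 7·nⁿ is O(nⁿ)
  - 4·n is O(n)

The term 7·nⁿ (O(nⁿ)) grows fastest and dominates all others.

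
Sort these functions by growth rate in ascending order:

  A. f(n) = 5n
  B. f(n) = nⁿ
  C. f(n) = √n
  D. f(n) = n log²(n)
C < A < D < B

Comparing growth rates:
C = √n is O(√n)
A = 5n is O(n)
D = n log²(n) is O(n log² n)
B = nⁿ is O(nⁿ)

Therefore, the order from slowest to fastest is: C < A < D < B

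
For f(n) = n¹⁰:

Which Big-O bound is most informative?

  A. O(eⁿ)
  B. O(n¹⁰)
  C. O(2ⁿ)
B

f(n) = n¹⁰ is O(n¹⁰).
All listed options are valid Big-O bounds (upper bounds),
but O(n¹⁰) is the tightest (smallest valid bound).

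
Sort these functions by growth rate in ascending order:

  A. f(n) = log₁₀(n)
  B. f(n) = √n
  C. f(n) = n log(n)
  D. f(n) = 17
D < A < B < C

Comparing growth rates:
D = 17 is O(1)
A = log₁₀(n) is O(log n)
B = √n is O(√n)
C = n log(n) is O(n log n)

Therefore, the order from slowest to fastest is: D < A < B < C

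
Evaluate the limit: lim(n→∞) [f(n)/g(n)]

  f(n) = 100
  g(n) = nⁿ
0

Since 100 (O(1)) grows slower than nⁿ (O(nⁿ)),
the ratio f(n)/g(n) → 0 as n → ∞.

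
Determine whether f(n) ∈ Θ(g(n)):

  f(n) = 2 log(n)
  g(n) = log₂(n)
True

f(n) = 2 log(n) and g(n) = log₂(n) are both O(log n).
Since they have the same asymptotic growth rate, f(n) = Θ(g(n)) is true.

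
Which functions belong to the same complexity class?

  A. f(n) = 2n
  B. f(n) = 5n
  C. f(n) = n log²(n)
A and B

Examining each function:
  A. 2n is O(n)
  B. 5n is O(n)
  C. n log²(n) is O(n log² n)

Functions A and B both have the same complexity class.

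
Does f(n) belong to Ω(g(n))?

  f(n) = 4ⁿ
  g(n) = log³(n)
True

f(n) = 4ⁿ is O(4ⁿ), and g(n) = log³(n) is O(log³ n).
Since O(4ⁿ) grows at least as fast as O(log³ n), f(n) = Ω(g(n)) is true.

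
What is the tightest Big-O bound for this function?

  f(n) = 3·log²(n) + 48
O(log² n)

The dominant term in 3·log²(n) + 48 is 3·log²(n), which is Θ(log² n).
Lower-order terms (48) are asymptotically negligible.
Constants are absorbed, so the tightest bound is O(log² n).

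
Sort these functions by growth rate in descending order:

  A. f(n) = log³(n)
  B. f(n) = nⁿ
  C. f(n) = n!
B > C > A

Comparing growth rates:
B = nⁿ is O(nⁿ)
C = n! is O(n!)
A = log³(n) is O(log³ n)

Therefore, the order from fastest to slowest is: B > C > A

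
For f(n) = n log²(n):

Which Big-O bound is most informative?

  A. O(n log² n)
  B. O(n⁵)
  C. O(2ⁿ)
A

f(n) = n log²(n) is O(n log² n).
All listed options are valid Big-O bounds (upper bounds),
but O(n log² n) is the tightest (smallest valid bound).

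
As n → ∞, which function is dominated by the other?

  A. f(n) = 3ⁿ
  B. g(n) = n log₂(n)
B

f(n) = 3ⁿ is O(3ⁿ), while g(n) = n log₂(n) is O(n log n).
Since O(n log n) grows slower than O(3ⁿ), g(n) is dominated.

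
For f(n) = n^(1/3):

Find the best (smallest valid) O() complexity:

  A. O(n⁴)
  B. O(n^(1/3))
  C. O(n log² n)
B

f(n) = n^(1/3) is O(n^(1/3)).
All listed options are valid Big-O bounds (upper bounds),
but O(n^(1/3)) is the tightest (smallest valid bound).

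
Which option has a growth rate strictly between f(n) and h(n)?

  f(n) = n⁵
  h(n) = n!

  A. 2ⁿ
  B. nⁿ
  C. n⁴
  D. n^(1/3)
A

We need g(n) with n⁵ = o(g(n)) and g(n) = o(n!), i.e. O(n⁵) ≺ g ≺ O(n!).
Check each option:
  A. 2ⁿ — O(2ⁿ) is strictly between O(n⁵) and O(n!) ✓
  B. nⁿ — O(nⁿ) does not grow strictly slower than h(n)
  C. n⁴ — O(n⁴) does not grow strictly faster than f(n)
  D. n^(1/3) — O(n^(1/3)) does not grow strictly faster than f(n)

Only option A (2ⁿ) lies strictly between.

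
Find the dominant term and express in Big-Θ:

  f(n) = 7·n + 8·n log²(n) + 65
Θ(n log² n)

Order the terms by growth rate: 65 ≺ 7·n ≺ 8·n log²(n).
The fastest-growing term 8·n log²(n) dominates as n → ∞; dropping its constant factor gives Θ(n log² n).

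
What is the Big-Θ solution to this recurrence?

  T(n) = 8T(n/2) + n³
Θ(n³ log n)

Master Theorem: a = 8, b = 2, f(n) = n³.
Compute the critical exponent d = log₂(8) = 3.
Compare f(n) = Θ(n³) against n^d:
  k = 3 = d, so f(n) = Θ(n^d) — Case 2.
  Work is balanced across levels: T(n) = Θ(n^d log n) = Θ(n³ log n).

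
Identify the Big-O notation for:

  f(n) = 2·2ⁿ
O(2ⁿ)

The dominant term in 2·2ⁿ is 2·2ⁿ, which is Θ(2ⁿ).
Constants are absorbed, so the tightest bound is O(2ⁿ).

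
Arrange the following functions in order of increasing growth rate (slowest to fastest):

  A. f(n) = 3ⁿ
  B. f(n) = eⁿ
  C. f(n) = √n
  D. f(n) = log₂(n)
D < C < B < A

Comparing growth rates:
D = log₂(n) is O(log n)
C = √n is O(√n)
B = eⁿ is O(eⁿ)
A = 3ⁿ is O(3ⁿ)

Therefore, the order from slowest to fastest is: D < C < B < A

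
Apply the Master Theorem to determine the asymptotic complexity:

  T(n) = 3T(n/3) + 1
Θ(n)

Master Theorem: a = 3, b = 3, f(n) = 1.
Compute the critical exponent d = log₃(3) = 1.
Compare f(n) = Θ(1) against n^d:
  k = 0 < d = 1, so f(n) = O(n^(d-ε)) — Case 1.
  The recursion cost dominates: T(n) = Θ(n^d) = Θ(n).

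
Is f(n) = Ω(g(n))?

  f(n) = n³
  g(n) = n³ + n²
True

f(n) = n³ and g(n) = n³ + n² are both O(n³).
Big-Ω permits equal growth rates (f ≥ c·g for some c > 0), so f(n) = Ω(g(n)) is true.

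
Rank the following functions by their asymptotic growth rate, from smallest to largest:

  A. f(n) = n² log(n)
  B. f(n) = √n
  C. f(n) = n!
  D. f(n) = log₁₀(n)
D < B < A < C

Comparing growth rates:
D = log₁₀(n) is O(log n)
B = √n is O(√n)
A = n² log(n) is O(n² log n)
C = n! is O(n!)

Therefore, the order from slowest to fastest is: D < B < A < C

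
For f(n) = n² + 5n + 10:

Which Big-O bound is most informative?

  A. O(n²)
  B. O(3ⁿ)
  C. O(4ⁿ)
A

f(n) = n² + 5n + 10 is O(n²).
All listed options are valid Big-O bounds (upper bounds),
but O(n²) is the tightest (smallest valid bound).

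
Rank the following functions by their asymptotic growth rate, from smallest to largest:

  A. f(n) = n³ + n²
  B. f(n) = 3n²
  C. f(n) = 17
C < B < A

Comparing growth rates:
C = 17 is O(1)
B = 3n² is O(n²)
A = n³ + n² is O(n³)

Therefore, the order from slowest to fastest is: C < B < A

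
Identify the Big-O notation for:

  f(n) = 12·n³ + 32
O(n³)

The dominant term in 12·n³ + 32 is 12·n³, which is Θ(n³).
Lower-order terms (32) are asymptotically negligible.
Constants are absorbed, so the tightest bound is O(n³).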